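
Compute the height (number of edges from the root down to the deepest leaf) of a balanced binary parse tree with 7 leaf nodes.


In a balanced binary tree with n leaves the deepest leaf is ceil(log2(n)) edges below the root.
log2(7) = 2.8074
ceil(2.8074) = 3
height (edges) = 3

3


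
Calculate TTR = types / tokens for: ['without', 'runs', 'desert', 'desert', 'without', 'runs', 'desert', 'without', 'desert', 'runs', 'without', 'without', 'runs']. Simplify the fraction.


Tokens: 13
Unique types: ('desert', 'runs', 'without') = 3
TTR = 3/13
Already in lowest terms.

3/13


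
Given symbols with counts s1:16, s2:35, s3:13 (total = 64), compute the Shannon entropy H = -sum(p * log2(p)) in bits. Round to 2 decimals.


Computing entropy H = -sum(p_i * log2(p_i)):
  s1: p = 16/64 = 0.2500, -p*log2(p) = 0.5000
  s2: p = 35/64 = 0.5469, -p*log2(p) = 0.4762
  s3: p = 13/64 = 0.2031, -p*log2(p) = 0.4671
H = sum of terms = 1.4433
Rounded to 2 decimals: 1.44

1.44


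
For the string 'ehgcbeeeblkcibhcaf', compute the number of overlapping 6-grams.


String 'ehgcbeeeblkcibhcaf' has length L = 18.
Number of overlapping n-grams = L - n + 1
Substituting: 18 - 6 + 1 = 13

13


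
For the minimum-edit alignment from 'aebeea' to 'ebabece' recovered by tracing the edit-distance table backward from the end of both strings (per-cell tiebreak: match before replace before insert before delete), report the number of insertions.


Edit distance = 5. Backtracking from cell (6, 7) with preference match > replace > insert > delete,
then listing the resulting alignment 'aebeea' -> 'ebabece' left to right:
  Step 1: insert 'e' [insertion #1]
  Step 2: replace a->b
  Step 3: replace e->a
  Step 4: keep 'b'
  Step 5: keep 'e'
  Step 6: replace e->c
  Step 7: replace a->e
Total insertions: 1

1


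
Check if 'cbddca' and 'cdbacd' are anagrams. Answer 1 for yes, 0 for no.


Sort characters of 'cbddca': 'abccdd'
Sort characters of 'cdbacd': 'abccdd'
Sorted forms match -> they ARE anagrams
Result: 1

1


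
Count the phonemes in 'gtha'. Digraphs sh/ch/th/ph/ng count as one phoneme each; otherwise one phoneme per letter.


Parsing 'gtha' greedily, digraphs first:
  'g' -> consonant phoneme (phonemes so far: 1)
  'th' -> digraph (1 consonant phoneme) (phonemes so far: 2)
  'a' -> vowel phoneme (phonemes so far: 3)
Total phonemes: 3

3


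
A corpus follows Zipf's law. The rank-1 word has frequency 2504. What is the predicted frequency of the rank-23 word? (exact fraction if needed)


Zipf's law: freq(rank) = f1 / rank
f1 = 2504, rank = 23
freq = 2504 / 23
GCD(2504, 23) = 1
Simplified: 2504/23

2504/23


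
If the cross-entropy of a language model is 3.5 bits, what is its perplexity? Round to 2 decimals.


Perplexity formula: PP = 2^H
H = 3.5
PP = 2^3.5
Decompose: 2^3.5 = 2^3 * 2^0.5 = 2^3 * sqrt(2)
2^3 = 8, sqrt(2) ~ 1.4142136
PP ~ 8 * 1.4142136 = 11.3137088
Rounded to 2 decimals: 11.31

11.31


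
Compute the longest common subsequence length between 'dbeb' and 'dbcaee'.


DP table for LCS of 'dbeb' and 'dbcaee':
       d  b  c  a  e  e
    0  0  0  0  0  0  0
  d 0  1  1  1  1  1  1
  b 0  1  2  2  2  2  2
  e 0  1  2  2  2  3  3
  b 0  1  2  2  2  3  3
LCS: 'dbe'
LCS length = 3

3


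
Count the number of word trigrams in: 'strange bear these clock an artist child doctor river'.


Word trigrams from [9] words:
  Trigram 1: (strange bear these)
  Trigram 2: (bear these clock)
  Trigram 3: (these clock an)
  Trigram 4: (clock an artist)
  Trigram 5: (an artist child)
  Trigram 6: (artist child doctor)
  Trigram 7: (child doctor river)
Total word trigrams: 9 - 2 = 7

7


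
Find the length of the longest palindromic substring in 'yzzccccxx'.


Scanning 'yzzccccxx' for palindromic substrings.
Substring at positions 3-6: 'cccc'.
Check: reverse('cccc') = 'cccc' -> palindrome confirmed.
Neighbouring characters ('z' / 'x') break symmetry, so it cannot extend further.
No longer palindromic substring exists; longest length = 4

4


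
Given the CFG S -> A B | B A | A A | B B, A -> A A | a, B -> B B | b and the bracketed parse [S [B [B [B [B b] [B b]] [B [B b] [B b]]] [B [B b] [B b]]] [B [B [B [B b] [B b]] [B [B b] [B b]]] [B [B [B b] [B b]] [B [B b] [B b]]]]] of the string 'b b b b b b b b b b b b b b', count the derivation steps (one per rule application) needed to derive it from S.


Every bracketed nonterminal node [X ...] in the tree is produced by exactly one rule application.
Reading the tree off as a leftmost derivation:
  Step 1: S  =>  B B   (applied S -> B B)
  Step 2: B B  =>  B B B   (applied B -> B B)
  Step 3: B B B  =>  B B B B   (applied B -> B B)
  Step 4: B B B B  =>  B B B B B   (applied B -> B B)
  Step 5: B B B B B  =>  b B B B B   (applied B -> b)
  Step 6: b B B B B  =>  b b B B B   (applied B -> b)
  Step 7: b b B B B  =>  b b B B B B   (applied B -> B B)
  Step 8: b b B B B B  =>  b b b B B B   (applied B -> b)
  Step 9: b b b B B B  =>  b b b b B B   (applied B -> b)
  Step 10: b b b b B B  =>  b b b b B B B   (applied B -> B B)
  Step 11: b b b b B B B  =>  b b b b b B B   (applied B -> b)
  Step 12: b b b b b B B  =>  b b b b b b B   (applied B -> b)
  Step 13: b b b b b b B  =>  b b b b b b B B   (applied B -> B B)
  Step 14: b b b b b b B B  =>  b b b b b b B B B   (applied B -> B B)
  Step 15: b b b b b b B B B  =>  b b b b b b B B B B   (applied B -> B B)
  Step 16: b b b b b b B B B B  =>  b b b b b b b B B B   (applied B -> b)
  Step 17: b b b b b b b B B B  =>  b b b b b b b b B B   (applied B -> b)
  Step 18: b b b b b b b b B B  =>  b b b b b b b b B B B   (applied B -> B B)
  Step 19: b b b b b b b b B B B  =>  b b b b b b b b b B B   (applied B -> b)
  Step 20: b b b b b b b b b B B  =>  b b b b b b b b b b B   (applied B -> b)
  Step 21: b b b b b b b b b b B  =>  b b b b b b b b b b B B   (applied B -> B B)
  Step 22: b b b b b b b b b b B B  =>  b b b b b b b b b b B B B   (applied B -> B B)
  Step 23: b b b b b b b b b b B B B  =>  b b b b b b b b b b b B B   (applied B -> b)
  Step 24: b b b b b b b b b b b B B  =>  b b b b b b b b b b b b B   (applied B -> b)
  Step 25: b b b b b b b b b b b b B  =>  b b b b b b b b b b b b B B   (applied B -> B B)
  Step 26: b b b b b b b b b b b b B B  =>  b b b b b b b b b b b b b B   (applied B -> b)
  Step 27: b b b b b b b b b b b b b B  =>  b b b b b b b b b b b b b b   (applied B -> b)
Final yield: b b b b b b b b b b b b b b
Total rewrite steps: 27

27


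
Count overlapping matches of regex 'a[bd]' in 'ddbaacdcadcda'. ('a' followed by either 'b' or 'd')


Pattern: a[bd] means 'a' followed by either 'b' or 'd'.
Scanning 'ddbaacdcadcda' position-by-position:
  Pos 0: window 'dd' -> no
  Pos 1: window 'db' -> no
  Pos 2: window 'ba' -> no
  Pos 3: window 'aa' -> no
  Pos 4: window 'ac' -> no
  Pos 5: window 'cd' -> no
  Pos 6: window 'dc' -> no
  Pos 7: window 'ca' -> no
  Pos 8: window 'ad' -> MATCH
  Pos 9: window 'dc' -> no
  Pos 10: window 'cd' -> no
  Pos 11: window 'da' -> no
  Pos 12: window 'a' -> no
Total matches: 1

1


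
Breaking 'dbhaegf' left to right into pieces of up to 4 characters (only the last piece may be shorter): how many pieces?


'dbhaegf' has 7 characters.
Chunking with max size 4:
  Chunk 1: 'dbha' (positions 0-3)
  Chunk 2: 'egf' (positions 4-6)
Total chunks: ceil(7 / 4) = 2

2


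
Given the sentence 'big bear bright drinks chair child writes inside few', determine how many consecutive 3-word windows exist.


Word trigrams from [9] words:
  Trigram 1: (big bear bright)
  Trigram 2: (bear bright drinks)
  Trigram 3: (bright drinks chair)
  Trigram 4: (drinks chair child)
  Trigram 5: (chair child writes)
  Trigram 6: (child writes inside)
  Trigram 7: (writes inside few)
Total word trigrams: 9 - 2 = 7

7


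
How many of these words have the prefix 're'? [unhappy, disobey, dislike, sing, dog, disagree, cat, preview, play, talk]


Checking each word for prefix 're':
  'unhappy' -> no (count: 0)
  'disobey' -> no (count: 0)
  'dislike' -> no (count: 0)
  'sing' -> no (count: 0)
  'dog' -> no (count: 0)
  'disagree' -> no (count: 0)
  'cat' -> no (count: 0)
  'preview' -> no (count: 0)
  'play' -> no (count: 0)
  'talk' -> no (count: 0)
Total with prefix 're': 0

0


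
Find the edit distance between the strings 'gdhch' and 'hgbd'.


Building DP table for s1='gdhch' (len 5) and s2='hgbd' (len 4):
       h  g  b  d
    0  1  2  3  4
  g 1  1  1  2  3
  d 2  2  2  2  2
  h 3  2  3  3  3
  c 4  3  3  4  4
  h 5  4  4  4  5
Edit distance = dp[5][4] = 5

5


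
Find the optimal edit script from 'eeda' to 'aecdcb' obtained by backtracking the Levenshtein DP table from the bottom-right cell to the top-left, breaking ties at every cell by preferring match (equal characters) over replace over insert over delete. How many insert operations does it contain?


Edit distance = 4. Backtracking from cell (4, 6) with preference match > replace > insert > delete,
then listing the resulting alignment 'eeda' -> 'aecdcb' left to right:
  Step 1: insert 'a' [insertion #1]
  Step 2: keep 'e'
  Step 3: replace e->c
  Step 4: keep 'd'
  Step 5: insert 'c' [insertion #2]
  Step 6: replace a->b
Total insertions: 2

2


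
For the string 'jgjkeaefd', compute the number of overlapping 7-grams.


String 'jgjkeaefd' has length L = 9.
Number of overlapping n-grams = L - n + 1
Substituting: 9 - 7 + 1 = 3

3


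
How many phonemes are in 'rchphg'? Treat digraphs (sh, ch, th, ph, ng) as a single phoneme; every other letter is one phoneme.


Parsing 'rchphg' greedily, digraphs first:
  'r' -> consonant phoneme (phonemes so far: 1)
  'ch' -> digraph (1 consonant phoneme) (phonemes so far: 2)
  'ph' -> digraph (1 consonant phoneme) (phonemes so far: 3)
  'g' -> consonant phoneme (phonemes so far: 4)
Total phonemes: 4

4


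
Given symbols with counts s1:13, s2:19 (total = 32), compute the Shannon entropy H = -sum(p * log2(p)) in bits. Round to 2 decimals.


Computing entropy H = -sum(p_i * log2(p_i)):
  s1: p = 13/32 = 0.4062, -p*log2(p) = 0.5279
  s2: p = 19/32 = 0.5938, -p*log2(p) = 0.4465
H = sum of terms = 0.9744
Rounded to 2 decimals: 0.97

0.97


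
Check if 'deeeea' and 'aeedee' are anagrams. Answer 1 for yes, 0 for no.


Sort characters of 'deeeea': 'adeeee'
Sort characters of 'aeedee': 'adeeee'
Sorted forms match -> they ARE anagrams
Result: 1

1


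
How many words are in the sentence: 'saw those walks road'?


Counting words by splitting on spaces:
  Word 1: 'saw'
  Word 2: 'those'
  Word 3: 'walks'
  Word 4: 'road'
Total words: 4

4


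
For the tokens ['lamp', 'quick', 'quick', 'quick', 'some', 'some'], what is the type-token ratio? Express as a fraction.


Tokens: 6
Unique types: ('lamp', 'quick', 'some') = 3
TTR = 3/6
Simplify: divide both by 3 -> 1/2
TTR = 1/2

1/2


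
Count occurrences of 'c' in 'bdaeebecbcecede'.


Scanning 'bdaeebecbcecede' for 'c':
  Position 7: 'c' -> MATCH (count: 1)
  Position 9: 'c' -> MATCH (count: 2)
  Position 11: 'c' -> MATCH (count: 3)
Total occurrences of 'c': 3

3


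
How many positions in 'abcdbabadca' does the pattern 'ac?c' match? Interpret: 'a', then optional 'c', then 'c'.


Pattern: ac?c means 'a', then optional 'c', then 'c'.
Scanning 'abcdbabadca' position-by-position:
  Pos 0: window 'abc' -> no
  Pos 1: window 'bcd' -> no
  Pos 2: window 'cdb' -> no
  Pos 3: window 'dba' -> no
  Pos 4: window 'bab' -> no
  Pos 5: window 'aba' -> no
  Pos 6: window 'bad' -> no
  Pos 7: window 'adc' -> no
  Pos 8: window 'dca' -> no
  Pos 9: window 'ca' -> no
  Pos 10: window 'a' -> no
Total matches: 0

0


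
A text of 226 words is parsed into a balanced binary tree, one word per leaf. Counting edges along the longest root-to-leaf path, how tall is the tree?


In a balanced binary tree with n leaves the deepest leaf is ceil(log2(n)) edges below the root.
log2(226) = 7.8202
ceil(7.8202) = 8
height (edges) = 8

8


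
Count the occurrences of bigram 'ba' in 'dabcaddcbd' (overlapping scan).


Scanning 'dabcaddcbd' for bigram 'ba':
  Position 0: 'da' -> no
  Position 1: 'ab' -> no
  Position 2: 'bc' -> no
  Position 3: 'ca' -> no
  Position 4: 'ad' -> no
  Position 5: 'dd' -> no
  Position 6: 'dc' -> no
  Position 7: 'cb' -> no
  Position 8: 'bd' -> no
Total matches: 0

0


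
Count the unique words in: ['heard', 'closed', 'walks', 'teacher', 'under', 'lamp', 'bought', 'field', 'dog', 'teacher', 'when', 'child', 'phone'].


Listing all tokens and tracking unique types:
  Token 1: 'heard' -> NEW (unique so far: 1)
  Token 2: 'closed' -> NEW (unique so far: 2)
  Token 3: 'walks' -> NEW (unique so far: 3)
  Token 4: 'teacher' -> NEW (unique so far: 4)
  Token 5: 'under' -> NEW (unique so far: 5)
  Token 6: 'lamp' -> NEW (unique so far: 6)
  Token 7: 'bought' -> NEW (unique so far: 7)
  Token 8: 'field' -> NEW (unique so far: 8)
  Token 9: 'dog' -> NEW (unique so far: 9)
  Token 10: 'teacher' -> duplicate (unique so far: 9)
  Token 11: 'when' -> NEW (unique so far: 10)
  Token 12: 'child' -> NEW (unique so far: 11)
  Token 13: 'phone' -> NEW (unique so far: 12)
Unique types: ('bought', 'child', 'closed', 'dog', 'field', 'heard', 'lamp', 'phone', 'teacher', 'under', 'walks', 'when')
Vocabulary size: 12

12


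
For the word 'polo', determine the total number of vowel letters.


Scanning each character of 'polo':
  Position 1: 'p' -> consonant (running count: 0)
  Position 2: 'o' -> vowel (running count: 1)
  Position 3: 'l' -> consonant (running count: 1)
  Position 4: 'o' -> vowel (running count: 2)
Total vowels: 2

2


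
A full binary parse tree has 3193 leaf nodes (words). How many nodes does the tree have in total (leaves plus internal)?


Leaf nodes (terminals): 3193
Internal nodes = n - 1 = 3193 - 1 = 3192
Total = leaves + internal = 3193 + 3192 = 6385

6385


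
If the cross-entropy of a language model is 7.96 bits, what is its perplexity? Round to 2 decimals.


Perplexity formula: PP = 2^H
H = 7.96
PP = 2^7.96
Decompose: 2^7.96 = 2^7 * 2^0.96
2^7 = 128, 2^0.96 ~ 1.9453099
PP ~ 128 * 1.9453099 = 248.9996672
Rounded to 2 decimals: 249.00

249.00


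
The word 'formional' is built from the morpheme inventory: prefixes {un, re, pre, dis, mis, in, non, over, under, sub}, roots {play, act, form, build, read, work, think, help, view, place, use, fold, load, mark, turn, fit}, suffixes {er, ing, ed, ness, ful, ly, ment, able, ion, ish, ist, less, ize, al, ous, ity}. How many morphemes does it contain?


Segmenting 'formional' against the inventory:
  'form' -> root (morpheme 1)
  'ion' -> suffix (morpheme 2)
  'al' -> suffix (morpheme 3)
Total morphemes: 3

3


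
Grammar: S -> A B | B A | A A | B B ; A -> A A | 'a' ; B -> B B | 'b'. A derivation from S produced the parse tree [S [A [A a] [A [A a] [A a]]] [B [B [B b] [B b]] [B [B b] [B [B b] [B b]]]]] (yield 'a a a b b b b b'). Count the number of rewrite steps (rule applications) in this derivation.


Every bracketed nonterminal node [X ...] in the tree is produced by exactly one rule application.
Reading the tree off as a leftmost derivation:
  Step 1: S  =>  A B   (applied S -> A B)
  Step 2: A B  =>  A A B   (applied A -> A A)
  Step 3: A A B  =>  a A B   (applied A -> a)
  Step 4: a A B  =>  a A A B   (applied A -> A A)
  Step 5: a A A B  =>  a a A B   (applied A -> a)
  Step 6: a a A B  =>  a a a B   (applied A -> a)
  Step 7: a a a B  =>  a a a B B   (applied B -> B B)
  Step 8: a a a B B  =>  a a a B B B   (applied B -> B B)
  Step 9: a a a B B B  =>  a a a b B B   (applied B -> b)
  Step 10: a a a b B B  =>  a a a b b B   (applied B -> b)
  Step 11: a a a b b B  =>  a a a b b B B   (applied B -> B B)
  Step 12: a a a b b B B  =>  a a a b b b B   (applied B -> b)
  Step 13: a a a b b b B  =>  a a a b b b B B   (applied B -> B B)
  Step 14: a a a b b b B B  =>  a a a b b b b B   (applied B -> b)
  Step 15: a a a b b b b B  =>  a a a b b b b b   (applied B -> b)
Final yield: a a a b b b b b
Total rewrite steps: 15

15


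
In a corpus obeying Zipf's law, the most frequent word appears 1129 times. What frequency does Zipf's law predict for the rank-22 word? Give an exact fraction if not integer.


Zipf's law: freq(rank) = f1 / rank
f1 = 1129, rank = 22
freq = 1129 / 22
GCD(1129, 22) = 1
Simplified: 1129/22

1129/22


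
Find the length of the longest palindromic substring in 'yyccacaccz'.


Scanning 'yyccacaccz' for palindromic substrings.
Substring at positions 2-8: 'ccacacc'.
Check: reverse('ccacacc') = 'ccacacc' -> palindrome confirmed.
Neighbouring characters ('y' / 'z') break symmetry, so it cannot extend further.
No longer palindromic substring exists; longest length = 7

7


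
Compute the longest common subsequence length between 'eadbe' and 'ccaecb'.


DP table for LCS of 'eadbe' and 'ccaecb':
       c  c  a  e  c  b
    0  0  0  0  0  0  0
  e 0  0  0  0  1  1  1
  a 0  0  0  1  1  1  1
  d 0  0  0  1  1  1  1
  b 0  0  0  1  1  1  2
  e 0  0  0  1  2  2  2
LCS: 'eb'
LCS length = 2

2


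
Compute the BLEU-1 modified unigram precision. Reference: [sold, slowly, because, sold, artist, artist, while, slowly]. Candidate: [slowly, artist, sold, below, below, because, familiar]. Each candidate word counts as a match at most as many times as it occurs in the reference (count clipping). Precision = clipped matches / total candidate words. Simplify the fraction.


Reference word counts: {'artist': 2, 'because': 1, 'slowly': 2, 'sold': 2, 'while': 1}
Checking each candidate word (with clipping):
  'slowly' -> in reference (ref count 2, used 1/2) -> match (matches: 1)
  'artist' -> in reference (ref count 2, used 1/2) -> match (matches: 2)
  'sold' -> in reference (ref count 2, used 1/2) -> match (matches: 3)
  'below' -> not in reference -> no match (matches: 3)
  'below' -> not in reference -> no match (matches: 3)
  'because' -> in reference (ref count 1, used 1/1) -> match (matches: 4)
  'familiar' -> not in reference -> no match (matches: 4)
Clipped matches: 4, Candidate length: 7
Precision = 4/7

4/7


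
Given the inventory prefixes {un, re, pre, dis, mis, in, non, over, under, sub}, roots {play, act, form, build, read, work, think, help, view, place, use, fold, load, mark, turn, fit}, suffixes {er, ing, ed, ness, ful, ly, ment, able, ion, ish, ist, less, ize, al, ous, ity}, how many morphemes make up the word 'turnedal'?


Segmenting 'turnedal' against the inventory:
  'turn' -> root (morpheme 1)
  'ed' -> suffix (morpheme 2)
  'al' -> suffix (morpheme 3)
Total morphemes: 3

3


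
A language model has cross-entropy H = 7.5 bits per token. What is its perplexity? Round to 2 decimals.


Perplexity formula: PP = 2^H
H = 7.5
PP = 2^7.5
Decompose: 2^7.5 = 2^7 * 2^0.5 = 2^7 * sqrt(2)
2^7 = 128, sqrt(2) ~ 1.4142136
PP ~ 128 * 1.4142136 = 181.0193408
Rounded to 2 decimals: 181.02

181.02


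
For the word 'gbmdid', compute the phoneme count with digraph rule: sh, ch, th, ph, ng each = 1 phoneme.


Parsing 'gbmdid' greedily, digraphs first:
  'g' -> consonant phoneme (phonemes so far: 1)
  'b' -> consonant phoneme (phonemes so far: 2)
  'm' -> consonant phoneme (phonemes so far: 3)
  'd' -> consonant phoneme (phonemes so far: 4)
  'i' -> vowel phoneme (phonemes so far: 5)
  'd' -> consonant phoneme (phonemes so far: 6)
Total phonemes: 6

6


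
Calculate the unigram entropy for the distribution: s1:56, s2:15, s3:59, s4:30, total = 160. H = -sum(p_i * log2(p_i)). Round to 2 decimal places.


Computing entropy H = -sum(p_i * log2(p_i)):
  s1: p = 56/160 = 0.3500, -p*log2(p) = 0.5301
  s2: p = 15/160 = 0.0938, -p*log2(p) = 0.3202
  s3: p = 59/160 = 0.3688, -p*log2(p) = 0.5307
  s4: p = 30/160 = 0.1875, -p*log2(p) = 0.4528
H = sum of terms = 1.8338
Rounded to 2 decimals: 1.83

1.83


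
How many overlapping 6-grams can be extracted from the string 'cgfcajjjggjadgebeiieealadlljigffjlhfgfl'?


String 'cgfcajjjggjadgebeiieealadlljigffjlhfgfl' has length L = 39.
Number of overlapping n-grams = L - n + 1
Substituting: 39 - 6 + 1 = 34

34


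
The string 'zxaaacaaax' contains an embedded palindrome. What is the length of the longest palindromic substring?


Scanning 'zxaaacaaax' for palindromic substrings.
Substring at positions 1-9: 'xaaacaaax'.
Check: reverse('xaaacaaax') = 'xaaacaaax' -> palindrome confirmed.
Neighbouring characters ('z' / '-') break symmetry, so it cannot extend further.
No longer palindromic substring exists; longest length = 9

9


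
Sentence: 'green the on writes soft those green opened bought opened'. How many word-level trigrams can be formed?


Word trigrams from [10] words:
  Trigram 1: (green the on)
  Trigram 2: (the on writes)
  Trigram 3: (on writes soft)
  Trigram 4: (writes soft those)
  Trigram 5: (soft those green)
  Trigram 6: (those green opened)
  Trigram 7: (green opened bought)
  Trigram 8: (opened bought opened)
Total word trigrams: 10 - 2 = 8

8


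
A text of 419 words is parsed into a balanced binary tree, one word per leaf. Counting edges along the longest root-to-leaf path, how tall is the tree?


In a balanced binary tree with n leaves the deepest leaf is ceil(log2(n)) edges below the root.
log2(419) = 8.7108
ceil(8.7108) = 9
height (edges) = 9

9


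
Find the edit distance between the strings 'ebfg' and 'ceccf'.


Building DP table for s1='ebfg' (len 4) and s2='ceccf' (len 5):
       c  e  c  c  f
    0  1  2  3  4  5
  e 1  1  1  2  3  4
  b 2  2  2  2  3  4
  f 3  3  3  3  3  3
  g 4  4  4  4  4  4
Edit distance = dp[4][5] = 4

4


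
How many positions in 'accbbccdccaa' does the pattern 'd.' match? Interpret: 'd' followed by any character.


Pattern: d. means 'd' followed by any character.
Scanning 'accbbccdccaa' position-by-position:
  Pos 0: window 'ac' -> no
  Pos 1: window 'cc' -> no
  Pos 2: window 'cb' -> no
  Pos 3: window 'bb' -> no
  Pos 4: window 'bc' -> no
  Pos 5: window 'cc' -> no
  Pos 6: window 'cd' -> no
  Pos 7: window 'dc' -> MATCH
  Pos 8: window 'cc' -> no
  Pos 9: window 'ca' -> no
  Pos 10: window 'aa' -> no
  Pos 11: window 'a' -> no
Total matches: 1

1


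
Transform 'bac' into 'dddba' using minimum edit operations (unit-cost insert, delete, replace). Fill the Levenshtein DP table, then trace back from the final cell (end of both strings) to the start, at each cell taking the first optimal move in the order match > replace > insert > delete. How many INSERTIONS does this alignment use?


Edit distance = 4. Backtracking from cell (3, 5) with preference match > replace > insert > delete,
then listing the resulting alignment 'bac' -> 'dddba' left to right:
  Step 1: insert 'd' [insertion #1]
  Step 2: insert 'd' [insertion #2]
  Step 3: insert 'd' [insertion #3]
  Step 4: keep 'b'
  Step 5: keep 'a'
  Step 6: delete 'c'
Total insertions: 3

3


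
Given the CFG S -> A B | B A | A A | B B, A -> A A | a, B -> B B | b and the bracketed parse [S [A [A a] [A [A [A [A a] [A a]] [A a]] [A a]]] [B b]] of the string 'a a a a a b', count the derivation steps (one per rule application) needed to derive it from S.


Every bracketed nonterminal node [X ...] in the tree is produced by exactly one rule application.
Reading the tree off as a leftmost derivation:
  Step 1: S  =>  A B   (applied S -> A B)
  Step 2: A B  =>  A A B   (applied A -> A A)
  Step 3: A A B  =>  a A B   (applied A -> a)
  Step 4: a A B  =>  a A A B   (applied A -> A A)
  Step 5: a A A B  =>  a A A A B   (applied A -> A A)
  Step 6: a A A A B  =>  a A A A A B   (applied A -> A A)
  Step 7: a A A A A B  =>  a a A A A B   (applied A -> a)
  Step 8: a a A A A B  =>  a a a A A B   (applied A -> a)
  Step 9: a a a A A B  =>  a a a a A B   (applied A -> a)
  Step 10: a a a a A B  =>  a a a a a B   (applied A -> a)
  Step 11: a a a a a B  =>  a a a a a b   (applied B -> b)
Final yield: a a a a a b
Total rewrite steps: 11

11


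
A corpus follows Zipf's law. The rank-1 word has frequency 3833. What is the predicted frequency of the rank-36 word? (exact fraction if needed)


Zipf's law: freq(rank) = f1 / rank
f1 = 3833, rank = 36
freq = 3833 / 36
GCD(3833, 36) = 1
Simplified: 3833/36

3833/36


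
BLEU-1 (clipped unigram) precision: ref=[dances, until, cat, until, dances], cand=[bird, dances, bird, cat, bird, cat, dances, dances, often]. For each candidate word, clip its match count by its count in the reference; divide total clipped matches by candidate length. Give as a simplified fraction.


Reference word counts: {'cat': 1, 'dances': 2, 'until': 2}
Checking each candidate word (with clipping):
  'bird' -> not in reference -> no match (matches: 0)
  'dances' -> in reference (ref count 2, used 1/2) -> match (matches: 1)
  'bird' -> not in reference -> no match (matches: 1)
  'cat' -> in reference (ref count 1, used 1/1) -> match (matches: 2)
  'bird' -> not in reference -> no match (matches: 2)
  'cat' -> ref count 1 already used up (1/1) -> clipped, no match (matches: 2)
  'dances' -> in reference (ref count 2, used 2/2) -> match (matches: 3)
  'dances' -> ref count 2 already used up (2/2) -> clipped, no match (matches: 3)
  'often' -> not in reference -> no match (matches: 3)
Clipped matches: 3, Candidate length: 9
Precision = 3/9 = 1/3

1/3


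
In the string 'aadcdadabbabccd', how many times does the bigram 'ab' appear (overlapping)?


Scanning 'aadcdadabbabccd' for bigram 'ab':
  Position 0: 'aa' -> no
  Position 1: 'ad' -> no
  Position 2: 'dc' -> no
  Position 3: 'cd' -> no
  Position 4: 'da' -> no
  Position 5: 'ad' -> no
  Position 6: 'da' -> no
  Position 7: 'ab' -> MATCH
  Position 8: 'bb' -> no
  Position 9: 'ba' -> no
  Position 10: 'ab' -> MATCH
  Position 11: 'bc' -> no
  Position 12: 'cc' -> no
  Position 13: 'cd' -> no
Total matches: 2

2


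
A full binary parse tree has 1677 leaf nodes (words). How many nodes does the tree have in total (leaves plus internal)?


Leaf nodes (terminals): 1677
Internal nodes = n - 1 = 1677 - 1 = 1676
Total = leaves + internal = 1677 + 1676 = 3353

3353


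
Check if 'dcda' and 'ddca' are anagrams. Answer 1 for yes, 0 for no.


Sort characters of 'dcda': 'acdd'
Sort characters of 'ddca': 'acdd'
Sorted forms match -> they ARE anagrams
Result: 1

1


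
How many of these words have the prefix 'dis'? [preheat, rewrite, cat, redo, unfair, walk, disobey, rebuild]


Checking each word for prefix 'dis':
  'preheat' -> no (count: 0)
  'rewrite' -> no (count: 0)
  'cat' -> no (count: 0)
  'redo' -> no (count: 0)
  'unfair' -> no (count: 0)
  'walk' -> no (count: 0)
  'disobey' -> YES, starts with 'dis' (count: 1)
  'rebuild' -> no (count: 1)
Total with prefix 'dis': 1

1


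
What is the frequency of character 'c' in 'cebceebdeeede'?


Scanning 'cebceebdeeede' for 'c':
  Position 0: 'c' -> MATCH (count: 1)
  Position 3: 'c' -> MATCH (count: 2)
Total occurrences of 'c': 2

2


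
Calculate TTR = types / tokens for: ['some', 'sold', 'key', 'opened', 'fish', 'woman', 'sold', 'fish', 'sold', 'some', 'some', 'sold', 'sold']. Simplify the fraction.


Tokens: 13
Unique types: ('fish', 'key', 'opened', 'sold', 'some', 'woman') = 6
TTR = 6/13
Already in lowest terms.

6/13


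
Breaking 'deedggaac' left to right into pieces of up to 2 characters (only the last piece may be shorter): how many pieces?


'deedggaac' has 9 characters.
Chunking with max size 2:
  Chunk 1: 'de' (positions 0-1)
  Chunk 2: 'ed' (positions 2-3)
  Chunk 3: 'gg' (positions 4-5)
  Chunk 4: 'aa' (positions 6-7)
  Chunk 5: 'c' (positions 8-8)
Total chunks: ceil(9 / 2) = 5

5


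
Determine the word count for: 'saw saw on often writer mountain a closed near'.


Counting words by splitting on spaces:
  Word 1: 'saw'
  Word 2: 'saw'
  Word 3: 'on'
  Word 4: 'often'
  Word 5: 'writer'
  Word 6: 'mountain'
  Word 7: 'a'
  Word 8: 'closed'
  Word 9: 'near'
Total words: 9

9


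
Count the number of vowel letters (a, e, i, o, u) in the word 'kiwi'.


Scanning each character of 'kiwi':
  Position 1: 'k' -> consonant (running count: 0)
  Position 2: 'i' -> vowel (running count: 1)
  Position 3: 'w' -> consonant (running count: 1)
  Position 4: 'i' -> vowel (running count: 2)
Total vowels: 2

2


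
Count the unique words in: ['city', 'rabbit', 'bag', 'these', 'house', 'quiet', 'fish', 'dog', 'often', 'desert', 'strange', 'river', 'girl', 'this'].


Listing all tokens and tracking unique types:
  Token 1: 'city' -> NEW (unique so far: 1)
  Token 2: 'rabbit' -> NEW (unique so far: 2)
  Token 3: 'bag' -> NEW (unique so far: 3)
  Token 4: 'these' -> NEW (unique so far: 4)
  Token 5: 'house' -> NEW (unique so far: 5)
  Token 6: 'quiet' -> NEW (unique so far: 6)
  Token 7: 'fish' -> NEW (unique so far: 7)
  Token 8: 'dog' -> NEW (unique so far: 8)
  Token 9: 'often' -> NEW (unique so far: 9)
  Token 10: 'desert' -> NEW (unique so far: 10)
  Token 11: 'strange' -> NEW (unique so far: 11)
  Token 12: 'river' -> NEW (unique so far: 12)
  Token 13: 'girl' -> NEW (unique so far: 13)
  Token 14: 'this' -> NEW (unique so far: 14)
Unique types: ('bag', 'city', 'desert', 'dog', 'fish', 'girl', 'house', 'often', 'quiet', 'rabbit', 'river', 'strange', 'these', 'this')
Vocabulary size: 14

14


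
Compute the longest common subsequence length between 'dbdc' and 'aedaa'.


DP table for LCS of 'dbdc' and 'aedaa':
       a  e  d  a  a
    0  0  0  0  0  0
  d 0  0  0  1  1  1
  b 0  0  0  1  1  1
  d 0  0  0  1  1  1
  c 0  0  0  1  1  1
LCS: 'd'
LCS length = 1

1


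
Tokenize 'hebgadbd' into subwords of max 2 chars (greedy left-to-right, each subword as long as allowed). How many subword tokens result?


'hebgadbd' has 8 characters.
Chunking with max size 2:
  Chunk 1: 'he' (positions 0-1)
  Chunk 2: 'bg' (positions 2-3)
  Chunk 3: 'ad' (positions 4-5)
  Chunk 4: 'bd' (positions 6-7)
Total chunks: ceil(8 / 2) = 4

4


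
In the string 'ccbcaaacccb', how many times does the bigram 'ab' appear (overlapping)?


Scanning 'ccbcaaacccb' for bigram 'ab':
  Position 0: 'cc' -> no
  Position 1: 'cb' -> no
  Position 2: 'bc' -> no
  Position 3: 'ca' -> no
  Position 4: 'aa' -> no
  Position 5: 'aa' -> no
  Position 6: 'ac' -> no
  Position 7: 'cc' -> no
  Position 8: 'cc' -> no
  Position 9: 'cb' -> no
Total matches: 0

0


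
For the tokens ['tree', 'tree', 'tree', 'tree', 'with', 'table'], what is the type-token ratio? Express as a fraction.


Tokens: 6
Unique types: ('table', 'tree', 'with') = 3
TTR = 3/6
Simplify: divide both by 3 -> 1/2
TTR = 1/2

1/2


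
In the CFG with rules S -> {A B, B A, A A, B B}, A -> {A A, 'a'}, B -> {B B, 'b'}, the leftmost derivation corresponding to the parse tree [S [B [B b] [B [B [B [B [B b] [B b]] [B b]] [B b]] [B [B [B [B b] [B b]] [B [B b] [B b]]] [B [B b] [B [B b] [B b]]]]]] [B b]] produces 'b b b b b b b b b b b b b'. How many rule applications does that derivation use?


Every bracketed nonterminal node [X ...] in the tree is produced by exactly one rule application.
Reading the tree off as a leftmost derivation:
  Step 1: S  =>  B B   (applied S -> B B)
  Step 2: B B  =>  B B B   (applied B -> B B)
  Step 3: B B B  =>  b B B   (applied B -> b)
  Step 4: b B B  =>  b B B B   (applied B -> B B)
  Step 5: b B B B  =>  b B B B B   (applied B -> B B)
  Step 6: b B B B B  =>  b B B B B B   (applied B -> B B)
  Step 7: b B B B B B  =>  b B B B B B B   (applied B -> B B)
  Step 8: b B B B B B B  =>  b b B B B B B   (applied B -> b)
  Step 9: b b B B B B B  =>  b b b B B B B   (applied B -> b)
  Step 10: b b b B B B B  =>  b b b b B B B   (applied B -> b)
  Step 11: b b b b B B B  =>  b b b b b B B   (applied B -> b)
  Step 12: b b b b b B B  =>  b b b b b B B B   (applied B -> B B)
  Step 13: b b b b b B B B  =>  b b b b b B B B B   (applied B -> B B)
  Step 14: b b b b b B B B B  =>  b b b b b B B B B B   (applied B -> B B)
  Step 15: b b b b b B B B B B  =>  b b b b b b B B B B   (applied B -> b)
  Step 16: b b b b b b B B B B  =>  b b b b b b b B B B   (applied B -> b)
  Step 17: b b b b b b b B B B  =>  b b b b b b b B B B B   (applied B -> B B)
  Step 18: b b b b b b b B B B B  =>  b b b b b b b b B B B   (applied B -> b)
  Step 19: b b b b b b b b B B B  =>  b b b b b b b b b B B   (applied B -> b)
  Step 20: b b b b b b b b b B B  =>  b b b b b b b b b B B B   (applied B -> B B)
  Step 21: b b b b b b b b b B B B  =>  b b b b b b b b b b B B   (applied B -> b)
  Step 22: b b b b b b b b b b B B  =>  b b b b b b b b b b B B B   (applied B -> B B)
  Step 23: b b b b b b b b b b B B B  =>  b b b b b b b b b b b B B   (applied B -> b)
  Step 24: b b b b b b b b b b b B B  =>  b b b b b b b b b b b b B   (applied B -> b)
  Step 25: b b b b b b b b b b b b B  =>  b b b b b b b b b b b b b   (applied B -> b)
Final yield: b b b b b b b b b b b b b
Total rewrite steps: 25

25


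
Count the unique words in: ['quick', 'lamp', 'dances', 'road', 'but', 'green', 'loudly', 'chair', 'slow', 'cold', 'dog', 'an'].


Listing all tokens and tracking unique types:
  Token 1: 'quick' -> NEW (unique so far: 1)
  Token 2: 'lamp' -> NEW (unique so far: 2)
  Token 3: 'dances' -> NEW (unique so far: 3)
  Token 4: 'road' -> NEW (unique so far: 4)
  Token 5: 'but' -> NEW (unique so far: 5)
  Token 6: 'green' -> NEW (unique so far: 6)
  Token 7: 'loudly' -> NEW (unique so far: 7)
  Token 8: 'chair' -> NEW (unique so far: 8)
  Token 9: 'slow' -> NEW (unique so far: 9)
  Token 10: 'cold' -> NEW (unique so far: 10)
  Token 11: 'dog' -> NEW (unique so far: 11)
  Token 12: 'an' -> NEW (unique so far: 12)
Unique types: ('an', 'but', 'chair', 'cold', 'dances', 'dog', 'green', 'lamp', 'loudly', 'quick', 'road', 'slow')
Vocabulary size: 12

12


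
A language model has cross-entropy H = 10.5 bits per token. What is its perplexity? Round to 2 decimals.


Perplexity formula: PP = 2^H
H = 10.5
PP = 2^10.5
Decompose: 2^10.5 = 2^10 * 2^0.5 = 2^10 * sqrt(2)
2^10 = 1024, sqrt(2) ~ 1.4142136
PP ~ 1024 * 1.4142136 = 1448.1547264
Rounded to 2 decimals: 1448.15

1448.15


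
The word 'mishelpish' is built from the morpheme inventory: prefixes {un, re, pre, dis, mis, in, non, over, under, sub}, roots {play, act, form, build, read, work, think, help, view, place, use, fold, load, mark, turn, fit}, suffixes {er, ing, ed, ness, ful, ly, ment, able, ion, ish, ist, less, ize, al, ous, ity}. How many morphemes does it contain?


Segmenting 'mishelpish' against the inventory:
  'mis' -> prefix (morpheme 1)
  'help' -> root (morpheme 2)
  'ish' -> suffix (morpheme 3)
Total morphemes: 3

3


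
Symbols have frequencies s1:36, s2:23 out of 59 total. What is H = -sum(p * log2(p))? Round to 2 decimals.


Computing entropy H = -sum(p_i * log2(p_i)):
  s1: p = 36/59 = 0.6102, -p*log2(p) = 0.4349
  s2: p = 23/59 = 0.3898, -p*log2(p) = 0.5298
H = sum of terms = 0.9647
Rounded to 2 decimals: 0.96

0.96


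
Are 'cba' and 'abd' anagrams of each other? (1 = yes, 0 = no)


Sort characters of 'cba': 'abc'
Sort characters of 'abd': 'abd'
Sorted forms differ -> they are NOT anagrams
Result: 0

0


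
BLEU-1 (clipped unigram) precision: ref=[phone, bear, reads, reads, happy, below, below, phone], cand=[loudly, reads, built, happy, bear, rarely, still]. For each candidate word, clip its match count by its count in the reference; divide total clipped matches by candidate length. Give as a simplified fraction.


Reference word counts: {'bear': 1, 'below': 2, 'happy': 1, 'phone': 2, 'reads': 2}
Checking each candidate word (with clipping):
  'loudly' -> not in reference -> no match (matches: 0)
  'reads' -> in reference (ref count 2, used 1/2) -> match (matches: 1)
  'built' -> not in reference -> no match (matches: 1)
  'happy' -> in reference (ref count 1, used 1/1) -> match (matches: 2)
  'bear' -> in reference (ref count 1, used 1/1) -> match (matches: 3)
  'rarely' -> not in reference -> no match (matches: 3)
  'still' -> not in reference -> no match (matches: 3)
Clipped matches: 3, Candidate length: 7
Precision = 3/7

3/7


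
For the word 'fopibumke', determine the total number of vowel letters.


Scanning each character of 'fopibumke':
  Position 1: 'f' -> consonant (running count: 0)
  Position 2: 'o' -> vowel (running count: 1)
  Position 3: 'p' -> consonant (running count: 1)
  Position 4: 'i' -> vowel (running count: 2)
  Position 5: 'b' -> consonant (running count: 2)
  Position 6: 'u' -> vowel (running count: 3)
  Position 7: 'm' -> consonant (running count: 3)
  Position 8: 'k' -> consonant (running count: 3)
  Position 9: 'e' -> vowel (running count: 4)
Total vowels: 4

4


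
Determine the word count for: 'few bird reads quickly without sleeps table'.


Counting words by splitting on spaces:
  Word 1: 'few'
  Word 2: 'bird'
  Word 3: 'reads'
  Word 4: 'quickly'
  Word 5: 'without'
  Word 6: 'sleeps'
  Word 7: 'table'
Total words: 7

7


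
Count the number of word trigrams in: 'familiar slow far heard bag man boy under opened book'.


Word trigrams from [10] words:
  Trigram 1: (familiar slow far)
  Trigram 2: (slow far heard)
  Trigram 3: (far heard bag)
  Trigram 4: (heard bag man)
  Trigram 5: (bag man boy)
  Trigram 6: (man boy under)
  Trigram 7: (boy under opened)
  Trigram 8: (under opened book)
Total word trigrams: 10 - 2 = 8

8


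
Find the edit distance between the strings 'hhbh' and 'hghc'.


Building DP table for s1='hhbh' (len 4) and s2='hghc' (len 4):
       h  g  h  c
    0  1  2  3  4
  h 1  0  1  2  3
  h 2  1  1  1  2
  b 3  2  2  2  2
  h 4  3  3  2  3
Edit distance = dp[4][4] = 3

3


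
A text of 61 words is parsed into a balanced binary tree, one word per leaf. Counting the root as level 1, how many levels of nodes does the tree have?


In a balanced binary tree with n leaves the deepest leaf is ceil(log2(n)) edges below the root,
so counting node levels inclusive of root and leaves gives ceil(log2(n)) + 1 levels.
log2(61) = 5.9307
ceil(5.9307) = 6
levels = 6 + 1 = 7

7


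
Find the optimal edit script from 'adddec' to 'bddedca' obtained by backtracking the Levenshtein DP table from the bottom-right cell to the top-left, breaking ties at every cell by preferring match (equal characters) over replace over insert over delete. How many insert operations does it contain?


Edit distance = 4. Backtracking from cell (6, 7) with preference match > replace > insert > delete,
then listing the resulting alignment 'adddec' -> 'bddedca' left to right:
  Step 1: replace a->b
  Step 2: keep 'd'
  Step 3: keep 'd'
  Step 4: insert 'e' [insertion #1]
  Step 5: keep 'd'
  Step 6: replace e->c
  Step 7: replace c->a
Total insertions: 1

1


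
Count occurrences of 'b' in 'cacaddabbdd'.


Scanning 'cacaddabbdd' for 'b':
  Position 7: 'b' -> MATCH (count: 1)
  Position 8: 'b' -> MATCH (count: 2)
Total occurrences of 'b': 2

2


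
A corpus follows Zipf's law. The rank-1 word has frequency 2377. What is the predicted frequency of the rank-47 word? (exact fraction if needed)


Zipf's law: freq(rank) = f1 / rank
f1 = 2377, rank = 47
freq = 2377 / 47
GCD(2377, 47) = 1
Simplified: 2377/47

2377/47


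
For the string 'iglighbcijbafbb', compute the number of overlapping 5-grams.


String 'iglighbcijbafbb' has length L = 15.
Number of overlapping n-grams = L - n + 1
Substituting: 15 - 5 + 1 = 11

11


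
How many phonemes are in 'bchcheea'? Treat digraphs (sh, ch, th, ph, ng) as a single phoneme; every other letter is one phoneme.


Parsing 'bchcheea' greedily, digraphs first:
  'b' -> consonant phoneme (phonemes so far: 1)
  'ch' -> digraph (1 consonant phoneme) (phonemes so far: 2)
  'ch' -> digraph (1 consonant phoneme) (phonemes so far: 3)
  'e' -> vowel phoneme (phonemes so far: 4)
  'e' -> vowel phoneme (phonemes so far: 5)
  'a' -> vowel phoneme (phonemes so far: 6)
Total phonemes: 6

6


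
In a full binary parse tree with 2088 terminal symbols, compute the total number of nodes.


Leaf nodes (terminals): 2088
Internal nodes = n - 1 = 2088 - 1 = 2087
Total = leaves + internal = 2088 + 2087 = 4175

4175


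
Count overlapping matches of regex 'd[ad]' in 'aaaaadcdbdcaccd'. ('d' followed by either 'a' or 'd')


Pattern: d[ad] means 'd' followed by either 'a' or 'd'.
Scanning 'aaaaadcdbdcaccd' position-by-position:
  Pos 0: window 'aa' -> no
  Pos 1: window 'aa' -> no
  Pos 2: window 'aa' -> no
  Pos 3: window 'aa' -> no
  Pos 4: window 'ad' -> no
  Pos 5: window 'dc' -> no
  Pos 6: window 'cd' -> no
  Pos 7: window 'db' -> no
  Pos 8: window 'bd' -> no
  Pos 9: window 'dc' -> no
  Pos 10: window 'ca' -> no
  Pos 11: window 'ac' -> no
  Pos 12: window 'cc' -> no
  Pos 13: window 'cd' -> no
  Pos 14: window 'd' -> no
Total matches: 0

0
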